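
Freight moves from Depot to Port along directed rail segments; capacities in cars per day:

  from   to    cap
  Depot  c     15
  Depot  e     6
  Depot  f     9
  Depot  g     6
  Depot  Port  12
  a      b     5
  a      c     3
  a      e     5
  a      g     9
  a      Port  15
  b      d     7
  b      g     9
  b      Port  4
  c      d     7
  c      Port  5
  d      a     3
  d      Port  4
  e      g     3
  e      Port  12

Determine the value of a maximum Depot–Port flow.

Augment Depot→Port: bottleneck 12, flow now 12.
Augment Depot→c→Port: bottleneck 5, flow now 17.
Augment Depot→e→Port: bottleneck 6, flow now 23.
Augment Depot→c→d→Port: bottleneck 4, flow now 27.
Augment Depot→c→d→a→Port: bottleneck 3, flow now 30.
No augmenting path remains; maximum flow = 30.
In the residual graph, reachable from Depot: {Depot, c, f, g}.
Min-cut edges: Depot→e (6), Depot→Port (12), c→d (7), c→Port (5); capacity 6 + 12 + 7 + 5 = 30.
This cut is saturated, so no flow can exceed 30.

30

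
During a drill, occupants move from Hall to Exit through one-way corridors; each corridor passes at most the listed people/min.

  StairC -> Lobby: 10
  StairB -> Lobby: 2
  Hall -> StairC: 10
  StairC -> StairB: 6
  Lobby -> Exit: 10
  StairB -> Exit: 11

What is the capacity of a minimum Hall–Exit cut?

Augment Hall→StairC→StairB→Exit: bottleneck 6, flow now 6.
Augment Hall→StairC→Lobby→Exit: bottleneck 4, flow now 10.
No augmenting path remains; maximum flow = 10.
By max-flow min-cut, the minimum cut capacity equals the max flow.
In the residual graph, reachable from Hall: {Hall}.
Min-cut edges: Hall→StairC (10); capacity 10 = 10.

10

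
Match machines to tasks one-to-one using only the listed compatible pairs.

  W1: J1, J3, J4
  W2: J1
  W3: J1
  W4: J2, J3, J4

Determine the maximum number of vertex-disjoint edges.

Unit-capacity flow: source→left, listed edges, right→sink; max matching = max flow.
Augmenting path W1→J1 (+1); matched 1.
Augmenting path W4→J2 (+1); matched 2.
Augmenting path W2→J1→W1→J3 (+1); matched 3.
No augmenting path remains; maximum matching = 3.
König certificate: {W1, W4, J1} is a vertex cover of size 3 (every listed pair touches it), so no matching can be larger.

3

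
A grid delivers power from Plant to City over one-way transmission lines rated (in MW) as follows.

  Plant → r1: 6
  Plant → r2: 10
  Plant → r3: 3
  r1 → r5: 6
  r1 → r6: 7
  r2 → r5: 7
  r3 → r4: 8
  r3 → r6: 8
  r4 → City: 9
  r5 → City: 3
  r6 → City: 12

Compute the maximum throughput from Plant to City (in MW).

Augment Plant→r1→r5→City: bottleneck 3, flow now 3.
Augment Plant→r1→r6→City: bottleneck 3, flow now 6.
Augment Plant→r3→r4→City: bottleneck 3, flow now 9.
Augment Plant→r2→r5→r1→r6→City: bottleneck 3, flow now 12. (uses reverse residual edge)
No augmenting path remains; maximum flow = 12.
In the residual graph, reachable from Plant: {Plant, r2, r5}.
Min-cut edges: Plant→r1 (6), Plant→r3 (3), r5→City (3); capacity 6 + 3 + 3 = 12.
This cut is saturated, so no flow can exceed 12.

12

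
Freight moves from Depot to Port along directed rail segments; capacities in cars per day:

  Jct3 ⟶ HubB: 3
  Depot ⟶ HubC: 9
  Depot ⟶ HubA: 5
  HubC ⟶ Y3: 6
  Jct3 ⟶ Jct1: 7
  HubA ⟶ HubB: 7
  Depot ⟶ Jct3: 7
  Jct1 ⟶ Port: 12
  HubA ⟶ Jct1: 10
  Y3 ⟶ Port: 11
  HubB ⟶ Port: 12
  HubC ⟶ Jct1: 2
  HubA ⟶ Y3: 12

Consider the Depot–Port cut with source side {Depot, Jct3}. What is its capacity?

Edges leaving {Depot, Jct3}: Depot→HubA (5), Depot→HubC (9), Jct3→HubB (3), Jct3→Jct1 (7).
Cut capacity = 5 + 9 + 3 + 7 = 24.

24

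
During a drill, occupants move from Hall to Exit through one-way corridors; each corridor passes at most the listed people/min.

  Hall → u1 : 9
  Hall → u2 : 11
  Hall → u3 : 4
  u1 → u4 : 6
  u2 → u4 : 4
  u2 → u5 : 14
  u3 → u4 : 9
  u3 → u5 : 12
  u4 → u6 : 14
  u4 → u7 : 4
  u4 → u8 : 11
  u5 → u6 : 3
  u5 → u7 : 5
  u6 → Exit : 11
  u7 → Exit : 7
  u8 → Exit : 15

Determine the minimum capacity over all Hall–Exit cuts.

Augment Hall→u1→u4→u6→Exit: bottleneck 6, flow now 6.
Augment Hall→u2→u4→u6→Exit: bottleneck 4, flow now 10.
Augment Hall→u2→u5→u6→Exit: bottleneck 1, flow now 11.
Augment Hall→u2→u5→u7→Exit: bottleneck 5, flow now 16.
Augment Hall→u3→u4→u7→Exit: bottleneck 2, flow now 18.
Augment Hall→u3→u4→u8→Exit: bottleneck 2, flow now 20.
Augment Hall→u2→u5→u6→u4→u8→Exit: bottleneck 1, flow now 21. (uses reverse residual edge)
No augmenting path remains; maximum flow = 21.
By max-flow min-cut, the minimum cut capacity equals the max flow.
In the residual graph, reachable from Hall: {Hall, u1}.
Min-cut edges: Hall→u2 (11), Hall→u3 (4), u1→u4 (6); capacity 11 + 4 + 6 = 21.

21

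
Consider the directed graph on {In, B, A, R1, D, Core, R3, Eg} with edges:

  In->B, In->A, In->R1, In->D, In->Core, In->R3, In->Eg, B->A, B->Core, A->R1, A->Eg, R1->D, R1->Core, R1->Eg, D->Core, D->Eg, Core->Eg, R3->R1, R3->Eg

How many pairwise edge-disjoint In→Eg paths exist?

Assign every edge capacity 1; by Menger, the answer equals the max flow.
Path In→Eg (+1); total 1.
Path In→A→Eg (+1); total 2.
Path In→R1→Eg (+1); total 3.
Path In→D→Eg (+1); total 4.
Path In→Core→Eg (+1); total 5.
Path In→R3→Eg (+1); total 6.
No residual In→Eg path; max flow = 6.
Certifying cut of size 6: {A→Eg, Core→Eg, D→Eg, In→Eg, In→R3, R1→Eg}.

6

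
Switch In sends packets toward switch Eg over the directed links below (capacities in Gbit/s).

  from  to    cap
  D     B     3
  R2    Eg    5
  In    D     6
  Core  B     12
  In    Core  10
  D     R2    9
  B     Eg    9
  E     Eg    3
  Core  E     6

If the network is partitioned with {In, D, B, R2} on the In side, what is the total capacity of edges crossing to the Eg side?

Edges leaving {In, D, B, R2}: In→Core (10), B→Eg (9), R2→Eg (5).
Cut capacity = 10 + 9 + 5 = 24.

24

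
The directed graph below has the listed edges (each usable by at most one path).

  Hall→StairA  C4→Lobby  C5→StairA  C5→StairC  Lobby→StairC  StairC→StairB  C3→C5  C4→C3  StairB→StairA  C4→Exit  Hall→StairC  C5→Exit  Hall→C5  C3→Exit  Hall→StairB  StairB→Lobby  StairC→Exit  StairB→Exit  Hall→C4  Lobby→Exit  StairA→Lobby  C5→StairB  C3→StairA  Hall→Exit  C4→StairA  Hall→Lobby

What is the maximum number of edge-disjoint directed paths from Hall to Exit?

Assign every edge capacity 1; by Menger, the answer equals the max flow.
Path Hall→Exit (+1); total 1.
Path Hall→C4→Exit (+1); total 2.
Path Hall→C5→Exit (+1); total 3.
Path Hall→StairB→Exit (+1); total 4.
Path Hall→Lobby→Exit (+1); total 5.
Path Hall→StairC→Exit (+1); total 6.
No residual Hall→Exit path; max flow = 6.
Certifying cut of size 6: {Hall→C4, Hall→C5, Hall→Exit, Lobby→Exit, StairB→Exit, StairC→Exit}.

6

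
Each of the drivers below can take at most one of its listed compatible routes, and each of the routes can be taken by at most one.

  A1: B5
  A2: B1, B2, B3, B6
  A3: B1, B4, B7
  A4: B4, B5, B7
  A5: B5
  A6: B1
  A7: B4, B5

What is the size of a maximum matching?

5

Unit-capacity flow: source→left, listed edges, right→sink; max matching = max flow.
Augmenting path A1→B5 (+1); matched 1.
Augmenting path A2→B1 (+1); matched 2.
Augmenting path A3→B4 (+1); matched 3.
Augmenting path A4→B7 (+1); matched 4.
Augmenting path A6→B1→A2→B2 (+1); matched 5.
No augmenting path remains; maximum matching = 5.
König certificate: {A2, B1, B4, B5, B7} is a vertex cover of size 5 (every listed pair touches it), so no matching can be larger.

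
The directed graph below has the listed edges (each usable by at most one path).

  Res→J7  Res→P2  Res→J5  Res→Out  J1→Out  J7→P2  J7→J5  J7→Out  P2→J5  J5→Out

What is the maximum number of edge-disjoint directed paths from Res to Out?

Assign every edge capacity 1; by Menger, the answer equals the max flow.
Path Res→Out (+1); total 1.
Path Res→J7→Out (+1); total 2.
Path Res→J5→Out (+1); total 3.
No residual Res→Out path; max flow = 3.
Certifying cut of size 3: {J5→Out, Res→J7, Res→Out}.

3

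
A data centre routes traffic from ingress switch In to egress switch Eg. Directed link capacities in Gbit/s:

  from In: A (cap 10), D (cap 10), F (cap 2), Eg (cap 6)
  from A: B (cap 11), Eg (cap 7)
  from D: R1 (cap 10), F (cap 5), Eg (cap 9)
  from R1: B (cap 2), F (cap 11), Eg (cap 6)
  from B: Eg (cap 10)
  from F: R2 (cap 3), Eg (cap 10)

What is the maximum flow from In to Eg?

28

Augment In→Eg: bottleneck 6, flow now 6.
Augment In→A→Eg: bottleneck 7, flow now 13.
Augment In→D→Eg: bottleneck 9, flow now 22.
Augment In→F→Eg: bottleneck 2, flow now 24.
Augment In→A→B→Eg: bottleneck 3, flow now 27.
Augment In→D→R1→Eg: bottleneck 1, flow now 28.
No augmenting path remains; maximum flow = 28.
In the residual graph, reachable from In: {In}.
Min-cut edges: In→A (10), In→D (10), In→F (2), In→Eg (6); capacity 10 + 10 + 2 + 6 = 28.
This cut is saturated, so no flow can exceed 28.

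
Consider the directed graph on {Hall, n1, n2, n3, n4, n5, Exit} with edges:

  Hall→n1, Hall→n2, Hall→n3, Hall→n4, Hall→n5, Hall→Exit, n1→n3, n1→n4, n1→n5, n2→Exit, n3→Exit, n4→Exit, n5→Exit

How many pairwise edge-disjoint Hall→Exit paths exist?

5

Assign every edge capacity 1; by Menger, the answer equals the max flow.
Path Hall→Exit (+1); total 1.
Path Hall→n2→Exit (+1); total 2.
Path Hall→n3→Exit (+1); total 3.
Path Hall→n4→Exit (+1); total 4.
Path Hall→n5→Exit (+1); total 5.
No residual Hall→Exit path; max flow = 5.
Certifying cut of size 5: {Hall→Exit, Hall→n2, n3→Exit, n4→Exit, n5→Exit}.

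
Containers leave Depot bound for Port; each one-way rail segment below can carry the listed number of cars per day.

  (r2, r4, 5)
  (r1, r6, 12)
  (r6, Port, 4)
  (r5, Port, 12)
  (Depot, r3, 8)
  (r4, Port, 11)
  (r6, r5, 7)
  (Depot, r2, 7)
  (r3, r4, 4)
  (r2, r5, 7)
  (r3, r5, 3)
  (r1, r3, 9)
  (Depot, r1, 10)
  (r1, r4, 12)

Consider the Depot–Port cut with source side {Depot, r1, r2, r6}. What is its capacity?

52

Edges leaving {Depot, r1, r2, r6}: Depot→r3 (8), r1→r3 (9), r1→r4 (12), r2→r4 (5), r2→r5 (7), r6→r5 (7), r6→Port (4).
Cut capacity = 8 + 9 + 12 + 5 + 7 + 7 + 4 = 52.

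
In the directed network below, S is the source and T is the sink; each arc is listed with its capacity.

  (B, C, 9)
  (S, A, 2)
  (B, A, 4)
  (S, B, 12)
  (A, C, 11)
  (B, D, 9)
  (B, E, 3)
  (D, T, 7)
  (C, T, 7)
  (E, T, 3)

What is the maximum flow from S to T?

Augment S→A→C→T: bottleneck 2, flow now 2.
Augment S→B→C→T: bottleneck 5, flow now 7.
Augment S→B→D→T: bottleneck 7, flow now 14.
No augmenting path remains; maximum flow = 14.
In the residual graph, reachable from S: {S}.
Min-cut edges: S→A (2), S→B (12); capacity 2 + 12 = 14.
This cut is saturated, so no flow can exceed 14.

14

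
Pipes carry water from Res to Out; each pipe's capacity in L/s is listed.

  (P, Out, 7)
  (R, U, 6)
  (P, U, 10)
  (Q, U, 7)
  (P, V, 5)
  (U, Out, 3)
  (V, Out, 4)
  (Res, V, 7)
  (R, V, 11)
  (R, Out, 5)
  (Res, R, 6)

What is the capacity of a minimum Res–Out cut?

Augment Res→R→Out: bottleneck 5, flow now 5.
Augment Res→V→Out: bottleneck 4, flow now 9.
Augment Res→R→U→Out: bottleneck 1, flow now 10.
No augmenting path remains; maximum flow = 10.
By max-flow min-cut, the minimum cut capacity equals the max flow.
In the residual graph, reachable from Res: {Res, V}.
Min-cut edges: Res→R (6), V→Out (4); capacity 6 + 4 = 10.

10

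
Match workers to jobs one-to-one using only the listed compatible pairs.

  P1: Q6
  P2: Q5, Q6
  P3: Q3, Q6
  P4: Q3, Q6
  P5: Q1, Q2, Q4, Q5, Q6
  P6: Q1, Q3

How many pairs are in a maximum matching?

5

Unit-capacity flow: source→left, listed edges, right→sink; max matching = max flow.
Augmenting path P1→Q6 (+1); matched 1.
Augmenting path P2→Q5 (+1); matched 2.
Augmenting path P3→Q3 (+1); matched 3.
Augmenting path P5→Q1 (+1); matched 4.
Augmenting path P6→Q1→P5→Q2 (+1); matched 5.
No augmenting path remains; maximum matching = 5.
König certificate: {P2, P5, P6, Q3, Q6} is a vertex cover of size 5 (every listed pair touches it), so no matching can be larger.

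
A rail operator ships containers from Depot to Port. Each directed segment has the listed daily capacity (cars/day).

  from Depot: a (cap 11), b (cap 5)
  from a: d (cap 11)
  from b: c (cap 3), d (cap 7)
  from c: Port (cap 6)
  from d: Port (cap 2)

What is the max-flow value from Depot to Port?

Augment Depot→a→d→Port: bottleneck 2, flow now 2.
Augment Depot→b→c→Port: bottleneck 3, flow now 5.
No augmenting path remains; maximum flow = 5.
In the residual graph, reachable from Depot: {Depot, a, b, d}.
Min-cut edges: b→c (3), d→Port (2); capacity 3 + 2 = 5.
This cut is saturated, so no flow can exceed 5.

5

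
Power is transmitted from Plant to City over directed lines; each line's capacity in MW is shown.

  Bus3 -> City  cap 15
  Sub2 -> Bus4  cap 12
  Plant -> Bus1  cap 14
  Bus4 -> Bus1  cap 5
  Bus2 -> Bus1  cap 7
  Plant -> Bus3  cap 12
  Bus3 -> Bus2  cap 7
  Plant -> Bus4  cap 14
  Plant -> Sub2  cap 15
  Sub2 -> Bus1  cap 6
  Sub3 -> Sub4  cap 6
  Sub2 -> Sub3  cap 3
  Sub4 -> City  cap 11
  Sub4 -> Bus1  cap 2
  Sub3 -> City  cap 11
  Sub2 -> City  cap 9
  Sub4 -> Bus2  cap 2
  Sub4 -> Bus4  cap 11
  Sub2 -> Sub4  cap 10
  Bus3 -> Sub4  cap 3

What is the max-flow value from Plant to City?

Augment Plant→Sub2→City: bottleneck 9, flow now 9.
Augment Plant→Bus3→City: bottleneck 12, flow now 21.
Augment Plant→Sub2→Sub3→City: bottleneck 3, flow now 24.
Augment Plant→Sub2→Sub4→City: bottleneck 3, flow now 27.
No augmenting path remains; maximum flow = 27.
In the residual graph, reachable from Plant: {Plant, Bus4, Bus1}.
Min-cut edges: Plant→Sub2 (15), Plant→Bus3 (12); capacity 15 + 12 = 27.
This cut is saturated, so no flow can exceed 27.

27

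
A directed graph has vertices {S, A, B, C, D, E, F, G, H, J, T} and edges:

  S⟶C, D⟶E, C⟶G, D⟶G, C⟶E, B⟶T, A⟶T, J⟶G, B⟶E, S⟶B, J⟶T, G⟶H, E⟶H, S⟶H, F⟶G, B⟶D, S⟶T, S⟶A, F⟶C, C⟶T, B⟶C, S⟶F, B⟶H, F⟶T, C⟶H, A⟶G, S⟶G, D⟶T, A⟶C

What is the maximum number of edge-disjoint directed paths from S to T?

Assign every edge capacity 1; by Menger, the answer equals the max flow.
Path S→T (+1); total 1.
Path S→A→T (+1); total 2.
Path S→B→T (+1); total 3.
Path S→C→T (+1); total 4.
Path S→F→T (+1); total 5.
No residual S→T path; max flow = 5.
Certifying cut of size 5: {S→A, S→B, S→C, S→F, S→T}.

5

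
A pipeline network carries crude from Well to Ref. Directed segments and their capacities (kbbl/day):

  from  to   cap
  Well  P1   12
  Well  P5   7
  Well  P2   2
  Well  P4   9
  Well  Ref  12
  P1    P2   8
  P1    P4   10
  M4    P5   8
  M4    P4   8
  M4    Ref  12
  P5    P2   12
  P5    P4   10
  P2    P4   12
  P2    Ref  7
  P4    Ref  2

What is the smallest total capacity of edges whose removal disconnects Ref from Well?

21

Augment Well→Ref: bottleneck 12, flow now 12.
Augment Well→P2→Ref: bottleneck 2, flow now 14.
Augment Well→P4→Ref: bottleneck 2, flow now 16.
Augment Well→P1→P2→Ref: bottleneck 5, flow now 21.
No augmenting path remains; maximum flow = 21.
By max-flow min-cut, the minimum cut capacity equals the max flow.
In the residual graph, reachable from Well: {Well, P1, P5, P2, P4}.
Min-cut edges: Well→Ref (12), P2→Ref (7), P4→Ref (2); capacity 12 + 7 + 2 = 21.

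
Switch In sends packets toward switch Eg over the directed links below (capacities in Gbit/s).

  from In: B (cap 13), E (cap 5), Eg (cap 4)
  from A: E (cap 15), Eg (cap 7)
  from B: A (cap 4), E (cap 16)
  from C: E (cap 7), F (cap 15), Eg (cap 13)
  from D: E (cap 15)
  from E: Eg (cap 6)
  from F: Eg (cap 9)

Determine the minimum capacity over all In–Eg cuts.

14

Augment In→Eg: bottleneck 4, flow now 4.
Augment In→E→Eg: bottleneck 5, flow now 9.
Augment In→B→A→Eg: bottleneck 4, flow now 13.
Augment In→B→E→Eg: bottleneck 1, flow now 14.
No augmenting path remains; maximum flow = 14.
By max-flow min-cut, the minimum cut capacity equals the max flow.
In the residual graph, reachable from In: {In, B, E}.
Min-cut edges: In→Eg (4), B→A (4), E→Eg (6); capacity 4 + 4 + 6 = 14.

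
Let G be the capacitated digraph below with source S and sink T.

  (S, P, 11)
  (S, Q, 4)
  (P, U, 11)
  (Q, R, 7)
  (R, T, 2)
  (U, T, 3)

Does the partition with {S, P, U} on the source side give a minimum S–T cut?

Given cut capacity: 4 + 3 = 7.
Augment S→P→U→T: bottleneck 3, flow now 3.
Augment S→Q→R→T: bottleneck 2, flow now 5.
No augmenting path remains; maximum flow = 5.
In the residual graph, reachable from S: {S, P, Q, R, U}.
Min-cut edges: R→T (2), U→T (3); capacity 2 + 3 = 5.
Cut capacity 7 exceeds the max flow 5, so it is not minimum.

No — its capacity is 7, but the minimum cut has capacity 5.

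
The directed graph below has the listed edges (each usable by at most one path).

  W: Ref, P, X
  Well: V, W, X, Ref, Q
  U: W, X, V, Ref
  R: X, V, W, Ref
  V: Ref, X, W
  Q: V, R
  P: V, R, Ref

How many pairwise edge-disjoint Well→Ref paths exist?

Assign every edge capacity 1; by Menger, the answer equals the max flow.
Path Well→Ref (+1); total 1.
Path Well→V→Ref (+1); total 2.
Path Well→W→Ref (+1); total 3.
Path Well→Q→R→Ref (+1); total 4.
No residual Well→Ref path; max flow = 4.
Certifying cut of size 4: {Well→Q, Well→Ref, Well→V, Well→W}.

4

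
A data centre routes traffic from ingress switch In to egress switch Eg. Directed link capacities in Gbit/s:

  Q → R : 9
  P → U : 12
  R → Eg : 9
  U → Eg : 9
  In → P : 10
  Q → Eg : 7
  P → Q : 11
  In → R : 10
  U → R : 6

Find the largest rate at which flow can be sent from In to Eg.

Augment In→R→Eg: bottleneck 9, flow now 9.
Augment In→P→Q→Eg: bottleneck 7, flow now 16.
Augment In→P→U→Eg: bottleneck 3, flow now 19.
No augmenting path remains; maximum flow = 19.
In the residual graph, reachable from In: {In, R}.
Min-cut edges: In→P (10), R→Eg (9); capacity 10 + 9 = 19.
This cut is saturated, so no flow can exceed 19.

19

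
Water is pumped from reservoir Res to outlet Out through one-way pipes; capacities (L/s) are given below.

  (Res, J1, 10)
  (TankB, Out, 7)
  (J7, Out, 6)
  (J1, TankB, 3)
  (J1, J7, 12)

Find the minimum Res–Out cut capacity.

Augment Res→J1→J7→Out: bottleneck 6, flow now 6.
Augment Res→J1→TankB→Out: bottleneck 3, flow now 9.
No augmenting path remains; maximum flow = 9.
By max-flow min-cut, the minimum cut capacity equals the max flow.
In the residual graph, reachable from Res: {Res, J1, J7}.
Min-cut edges: J1→TankB (3), J7→Out (6); capacity 3 + 6 = 9.

9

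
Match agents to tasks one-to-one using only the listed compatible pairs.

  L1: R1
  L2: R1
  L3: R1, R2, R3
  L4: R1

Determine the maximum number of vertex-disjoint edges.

Unit-capacity flow: source→left, listed edges, right→sink; max matching = max flow.
Augmenting path L1→R1 (+1); matched 1.
Augmenting path L3→R2 (+1); matched 2.
No augmenting path remains; maximum matching = 2.
König certificate: {L3, R1} is a vertex cover of size 2 (every listed pair touches it), so no matching can be larger.

2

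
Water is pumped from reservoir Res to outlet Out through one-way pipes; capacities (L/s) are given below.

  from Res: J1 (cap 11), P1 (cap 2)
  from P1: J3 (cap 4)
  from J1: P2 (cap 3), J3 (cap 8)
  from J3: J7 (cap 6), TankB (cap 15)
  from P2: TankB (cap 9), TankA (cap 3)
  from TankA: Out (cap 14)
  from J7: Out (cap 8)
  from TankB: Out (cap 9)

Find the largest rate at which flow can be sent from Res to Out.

Augment Res→P1→J3→J7→Out: bottleneck 2, flow now 2.
Augment Res→J1→J3→J7→Out: bottleneck 4, flow now 6.
Augment Res→J1→J3→TankB→Out: bottleneck 4, flow now 10.
Augment Res→J1→P2→TankA→Out: bottleneck 3, flow now 13.
No augmenting path remains; maximum flow = 13.
In the residual graph, reachable from Res: {Res}.
Min-cut edges: Res→P1 (2), Res→J1 (11); capacity 2 + 11 = 13.
This cut is saturated, so no flow can exceed 13.

13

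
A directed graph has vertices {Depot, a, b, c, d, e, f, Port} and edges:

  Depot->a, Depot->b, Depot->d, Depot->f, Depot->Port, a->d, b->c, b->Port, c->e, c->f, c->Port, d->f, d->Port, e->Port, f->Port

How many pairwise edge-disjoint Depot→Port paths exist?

Assign every edge capacity 1; by Menger, the answer equals the max flow.
Path Depot→Port (+1); total 1.
Path Depot→b→Port (+1); total 2.
Path Depot→d→Port (+1); total 3.
Path Depot→f→Port (+1); total 4.
No residual Depot→Port path; max flow = 4.
Certifying cut of size 4: {Depot→Port, Depot→b, d→Port, f→Port}.

4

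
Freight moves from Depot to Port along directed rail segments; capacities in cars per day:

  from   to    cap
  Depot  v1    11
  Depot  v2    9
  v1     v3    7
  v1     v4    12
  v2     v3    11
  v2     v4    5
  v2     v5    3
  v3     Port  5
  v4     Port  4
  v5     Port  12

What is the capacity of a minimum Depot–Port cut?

12

Augment Depot→v1→v3→Port: bottleneck 5, flow now 5.
Augment Depot→v1→v4→Port: bottleneck 4, flow now 9.
Augment Depot→v2→v5→Port: bottleneck 3, flow now 12.
No augmenting path remains; maximum flow = 12.
By max-flow min-cut, the minimum cut capacity equals the max flow.
In the residual graph, reachable from Depot: {Depot, v1, v2, v3, v4}.
Min-cut edges: v2→v5 (3), v3→Port (5), v4→Port (4); capacity 3 + 5 + 4 = 12.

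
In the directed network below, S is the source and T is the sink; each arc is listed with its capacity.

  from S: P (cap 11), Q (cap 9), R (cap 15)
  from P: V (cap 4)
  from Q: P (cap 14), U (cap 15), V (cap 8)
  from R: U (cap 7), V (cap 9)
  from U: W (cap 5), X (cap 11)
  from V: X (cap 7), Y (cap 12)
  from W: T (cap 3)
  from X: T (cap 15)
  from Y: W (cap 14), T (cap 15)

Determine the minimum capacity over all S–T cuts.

28

Augment S→P→V→X→T: bottleneck 4, flow now 4.
Augment S→Q→U→W→T: bottleneck 3, flow now 7.
Augment S→Q→U→X→T: bottleneck 6, flow now 13.
Augment S→R→U→X→T: bottleneck 5, flow now 18.
Augment S→R→V→Y→T: bottleneck 9, flow now 27.
Augment S→R→U→Q→V→Y→T: bottleneck 1, flow now 28. (uses reverse residual edge)
No augmenting path remains; maximum flow = 28.
By max-flow min-cut, the minimum cut capacity equals the max flow.
In the residual graph, reachable from S: {S, P}.
Min-cut edges: S→Q (9), S→R (15), P→V (4); capacity 9 + 15 + 4 = 28.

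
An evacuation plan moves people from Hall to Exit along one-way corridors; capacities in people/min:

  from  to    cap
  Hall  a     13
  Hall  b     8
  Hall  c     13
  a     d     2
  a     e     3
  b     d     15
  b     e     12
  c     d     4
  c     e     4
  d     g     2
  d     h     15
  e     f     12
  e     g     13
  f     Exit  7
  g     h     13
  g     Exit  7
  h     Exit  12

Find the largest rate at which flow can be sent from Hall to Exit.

Augment Hall→a→d→g→Exit: bottleneck 2, flow now 2.
Augment Hall→a→e→f→Exit: bottleneck 3, flow now 5.
Augment Hall→b→d→h→Exit: bottleneck 8, flow now 13.
Augment Hall→c→d→h→Exit: bottleneck 4, flow now 17.
Augment Hall→c→e→f→Exit: bottleneck 4, flow now 21.
No augmenting path remains; maximum flow = 21.
In the residual graph, reachable from Hall: {Hall, a, c}.
Min-cut edges: Hall→b (8), a→d (2), a→e (3), c→d (4), c→e (4); capacity 8 + 2 + 3 + 4 + 4 = 21.
This cut is saturated, so no flow can exceed 21.

21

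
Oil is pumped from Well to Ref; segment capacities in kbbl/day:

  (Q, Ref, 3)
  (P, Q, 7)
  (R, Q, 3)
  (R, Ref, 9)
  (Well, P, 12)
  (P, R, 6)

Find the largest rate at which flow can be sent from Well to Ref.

Augment Well→P→Q→Ref: bottleneck 3, flow now 3.
Augment Well→P→R→Ref: bottleneck 6, flow now 9.
No augmenting path remains; maximum flow = 9.
In the residual graph, reachable from Well: {Well, P, Q}.
Min-cut edges: P→R (6), Q→Ref (3); capacity 6 + 3 = 9.
This cut is saturated, so no flow can exceed 9.

9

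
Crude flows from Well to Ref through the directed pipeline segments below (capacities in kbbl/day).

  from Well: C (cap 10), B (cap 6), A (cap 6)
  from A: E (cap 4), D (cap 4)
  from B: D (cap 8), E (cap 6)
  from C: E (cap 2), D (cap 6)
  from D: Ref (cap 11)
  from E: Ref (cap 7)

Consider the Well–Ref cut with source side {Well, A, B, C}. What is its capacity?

Edges leaving {Well, A, B, C}: A→D (4), A→E (4), B→D (8), B→E (6), C→D (6), C→E (2).
Cut capacity = 4 + 4 + 8 + 6 + 6 + 2 = 30.

30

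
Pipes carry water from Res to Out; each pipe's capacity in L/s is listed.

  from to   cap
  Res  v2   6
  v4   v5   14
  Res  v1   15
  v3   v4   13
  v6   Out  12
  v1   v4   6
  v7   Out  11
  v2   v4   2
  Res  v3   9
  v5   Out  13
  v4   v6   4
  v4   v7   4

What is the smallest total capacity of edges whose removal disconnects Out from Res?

Augment Res→v1→v4→v5→Out: bottleneck 6, flow now 6.
Augment Res→v2→v4→v5→Out: bottleneck 2, flow now 8.
Augment Res→v3→v4→v5→Out: bottleneck 5, flow now 13.
Augment Res→v3→v4→v6→Out: bottleneck 4, flow now 17.
No augmenting path remains; maximum flow = 17.
By max-flow min-cut, the minimum cut capacity equals the max flow.
In the residual graph, reachable from Res: {Res, v1, v2}.
Min-cut edges: Res→v3 (9), v1→v4 (6), v2→v4 (2); capacity 9 + 6 + 2 = 17.

17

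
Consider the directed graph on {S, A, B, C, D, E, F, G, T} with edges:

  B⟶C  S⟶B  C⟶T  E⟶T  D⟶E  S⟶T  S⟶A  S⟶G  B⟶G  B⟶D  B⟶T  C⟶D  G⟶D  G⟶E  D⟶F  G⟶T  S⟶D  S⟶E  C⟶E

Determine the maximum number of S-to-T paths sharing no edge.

Assign every edge capacity 1; by Menger, the answer equals the max flow.
Path S→T (+1); total 1.
Path S→B→T (+1); total 2.
Path S→E→T (+1); total 3.
Path S→G→T (+1); total 4.
No residual S→T path; max flow = 4.
Certifying cut of size 4: {E→T, S→B, S→G, S→T}.

4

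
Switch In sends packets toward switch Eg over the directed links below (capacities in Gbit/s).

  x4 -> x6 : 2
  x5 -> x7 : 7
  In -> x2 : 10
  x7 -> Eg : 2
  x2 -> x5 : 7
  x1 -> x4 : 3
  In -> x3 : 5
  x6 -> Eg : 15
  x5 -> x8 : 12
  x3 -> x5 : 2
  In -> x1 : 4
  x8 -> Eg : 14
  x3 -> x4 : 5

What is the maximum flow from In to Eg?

11

Augment In→x1→x4→x6→Eg: bottleneck 2, flow now 2.
Augment In→x2→x5→x7→Eg: bottleneck 2, flow now 4.
Augment In→x2→x5→x8→Eg: bottleneck 5, flow now 9.
Augment In→x3→x5→x8→Eg: bottleneck 2, flow now 11.
No augmenting path remains; maximum flow = 11.
In the residual graph, reachable from In: {In, x1, x2, x3, x4}.
Min-cut edges: x2→x5 (7), x3→x5 (2), x4→x6 (2); capacity 7 + 2 + 2 = 11.
This cut is saturated, so no flow can exceed 11.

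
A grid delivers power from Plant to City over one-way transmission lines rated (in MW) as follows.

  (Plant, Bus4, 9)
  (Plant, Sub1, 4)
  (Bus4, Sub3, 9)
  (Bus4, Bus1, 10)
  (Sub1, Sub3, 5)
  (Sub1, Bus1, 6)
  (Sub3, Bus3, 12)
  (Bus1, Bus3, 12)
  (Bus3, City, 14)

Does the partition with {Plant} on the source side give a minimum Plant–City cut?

Given cut capacity: 9 + 4 = 13.
Augment Plant→Bus4→Sub3→Bus3→City: bottleneck 9, flow now 9.
Augment Plant→Sub1→Sub3→Bus3→City: bottleneck 3, flow now 12.
Augment Plant→Sub1→Bus1→Bus3→City: bottleneck 1, flow now 13.
No augmenting path remains; maximum flow = 13.
Cut capacity 13 equals the max flow, so it is a minimum cut.

Yes — it is a minimum cut (capacity 13).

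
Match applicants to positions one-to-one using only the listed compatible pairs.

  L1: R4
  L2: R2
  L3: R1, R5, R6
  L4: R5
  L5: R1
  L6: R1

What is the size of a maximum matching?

Unit-capacity flow: source→left, listed edges, right→sink; max matching = max flow.
Augmenting path L1→R4 (+1); matched 1.
Augmenting path L2→R2 (+1); matched 2.
Augmenting path L3→R1 (+1); matched 3.
Augmenting path L4→R5 (+1); matched 4.
Augmenting path L5→R1→L3→R6 (+1); matched 5.
No augmenting path remains; maximum matching = 5.
König certificate: {L1, L2, L3, L4, R1} is a vertex cover of size 5 (every listed pair touches it), so no matching can be larger.

5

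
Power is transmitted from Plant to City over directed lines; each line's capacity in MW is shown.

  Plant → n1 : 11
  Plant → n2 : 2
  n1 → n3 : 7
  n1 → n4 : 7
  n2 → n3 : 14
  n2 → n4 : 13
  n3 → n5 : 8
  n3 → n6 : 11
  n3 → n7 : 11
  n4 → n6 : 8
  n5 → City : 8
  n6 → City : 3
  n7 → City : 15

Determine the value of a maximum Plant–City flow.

12

Augment Plant→n1→n3→n5→City: bottleneck 7, flow now 7.
Augment Plant→n1→n4→n6→City: bottleneck 3, flow now 10.
Augment Plant→n2→n3→n5→City: bottleneck 1, flow now 11.
Augment Plant→n2→n3→n7→City: bottleneck 1, flow now 12.
No augmenting path remains; maximum flow = 12.
In the residual graph, reachable from Plant: {Plant, n1, n4, n6}.
Min-cut edges: Plant→n2 (2), n1→n3 (7), n6→City (3); capacity 2 + 7 + 3 = 12.
This cut is saturated, so no flow can exceed 12.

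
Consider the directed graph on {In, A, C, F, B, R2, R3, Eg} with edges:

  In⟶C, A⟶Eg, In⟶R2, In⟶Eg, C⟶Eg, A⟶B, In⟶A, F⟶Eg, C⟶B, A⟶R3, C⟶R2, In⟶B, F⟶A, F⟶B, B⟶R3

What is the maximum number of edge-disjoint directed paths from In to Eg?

3

Assign every edge capacity 1; by Menger, the answer equals the max flow.
Path In→Eg (+1); total 1.
Path In→A→Eg (+1); total 2.
Path In→C→Eg (+1); total 3.
No residual In→Eg path; max flow = 3.
Certifying cut of size 3: {In→A, In→C, In→Eg}.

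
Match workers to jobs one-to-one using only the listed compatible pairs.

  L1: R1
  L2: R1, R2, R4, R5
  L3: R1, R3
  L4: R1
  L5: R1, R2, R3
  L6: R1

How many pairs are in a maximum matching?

Unit-capacity flow: source→left, listed edges, right→sink; max matching = max flow.
Augmenting path L1→R1 (+1); matched 1.
Augmenting path L2→R2 (+1); matched 2.
Augmenting path L3→R3 (+1); matched 3.
Augmenting path L5→R2→L2→R4 (+1); matched 4.
No augmenting path remains; maximum matching = 4.
König certificate: {L2, L3, L5, R1} is a vertex cover of size 4 (every listed pair touches it), so no matching can be larger.

4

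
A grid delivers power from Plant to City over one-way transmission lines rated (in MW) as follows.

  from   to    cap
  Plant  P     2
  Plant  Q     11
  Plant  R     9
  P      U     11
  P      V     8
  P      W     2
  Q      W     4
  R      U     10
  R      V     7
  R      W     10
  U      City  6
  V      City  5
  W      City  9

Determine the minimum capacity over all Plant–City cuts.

Augment Plant→P→U→City: bottleneck 2, flow now 2.
Augment Plant→Q→W→City: bottleneck 4, flow now 6.
Augment Plant→R→U→City: bottleneck 4, flow now 10.
Augment Plant→R→V→City: bottleneck 5, flow now 15.
No augmenting path remains; maximum flow = 15.
By max-flow min-cut, the minimum cut capacity equals the max flow.
In the residual graph, reachable from Plant: {Plant, Q}.
Min-cut edges: Plant→P (2), Plant→R (9), Q→W (4); capacity 2 + 9 + 4 = 15.

15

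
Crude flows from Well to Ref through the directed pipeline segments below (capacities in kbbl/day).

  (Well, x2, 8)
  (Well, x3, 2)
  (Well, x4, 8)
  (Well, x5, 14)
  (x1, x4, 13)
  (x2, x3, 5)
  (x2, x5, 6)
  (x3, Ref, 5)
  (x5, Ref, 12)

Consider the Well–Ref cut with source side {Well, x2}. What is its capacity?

35

Edges leaving {Well, x2}: Well→x3 (2), Well→x4 (8), Well→x5 (14), x2→x3 (5), x2→x5 (6).
Cut capacity = 2 + 8 + 14 + 5 + 6 = 35.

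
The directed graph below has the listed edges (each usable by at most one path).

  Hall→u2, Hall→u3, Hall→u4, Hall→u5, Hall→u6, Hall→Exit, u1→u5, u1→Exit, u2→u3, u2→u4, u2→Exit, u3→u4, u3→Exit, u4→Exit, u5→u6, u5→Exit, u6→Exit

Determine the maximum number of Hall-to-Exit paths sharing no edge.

6

Assign every edge capacity 1; by Menger, the answer equals the max flow.
Path Hall→Exit (+1); total 1.
Path Hall→u2→Exit (+1); total 2.
Path Hall→u3→Exit (+1); total 3.
Path Hall→u4→Exit (+1); total 4.
Path Hall→u5→Exit (+1); total 5.
Path Hall→u6→Exit (+1); total 6.
No residual Hall→Exit path; max flow = 6.
Certifying cut of size 6: {Hall→Exit, Hall→u2, Hall→u3, Hall→u4, Hall→u5, Hall→u6}.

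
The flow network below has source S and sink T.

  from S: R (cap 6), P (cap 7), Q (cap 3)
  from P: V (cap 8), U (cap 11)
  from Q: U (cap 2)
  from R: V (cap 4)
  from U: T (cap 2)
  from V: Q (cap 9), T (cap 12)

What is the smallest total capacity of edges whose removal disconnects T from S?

13

Augment S→P→U→T: bottleneck 2, flow now 2.
Augment S→P→V→T: bottleneck 5, flow now 7.
Augment S→R→V→T: bottleneck 4, flow now 11.
Augment S→Q→U→P→V→T: bottleneck 2, flow now 13. (uses reverse residual edge)
No augmenting path remains; maximum flow = 13.
By max-flow min-cut, the minimum cut capacity equals the max flow.
In the residual graph, reachable from S: {S, Q, R}.
Min-cut edges: S→P (7), Q→U (2), R→V (4); capacity 7 + 2 + 4 = 13.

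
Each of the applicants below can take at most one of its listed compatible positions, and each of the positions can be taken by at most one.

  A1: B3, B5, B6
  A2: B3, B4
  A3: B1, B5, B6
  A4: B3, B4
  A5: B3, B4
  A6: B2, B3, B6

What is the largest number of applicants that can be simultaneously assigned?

5

Unit-capacity flow: source→left, listed edges, right→sink; max matching = max flow.
Augmenting path A1→B3 (+1); matched 1.
Augmenting path A2→B4 (+1); matched 2.
Augmenting path A3→B1 (+1); matched 3.
Augmenting path A6→B2 (+1); matched 4.
Augmenting path A4→B3→A1→B5 (+1); matched 5.
No augmenting path remains; maximum matching = 5.
König certificate: {A1, A3, A6, B3, B4} is a vertex cover of size 5 (every listed pair touches it), so no matching can be larger.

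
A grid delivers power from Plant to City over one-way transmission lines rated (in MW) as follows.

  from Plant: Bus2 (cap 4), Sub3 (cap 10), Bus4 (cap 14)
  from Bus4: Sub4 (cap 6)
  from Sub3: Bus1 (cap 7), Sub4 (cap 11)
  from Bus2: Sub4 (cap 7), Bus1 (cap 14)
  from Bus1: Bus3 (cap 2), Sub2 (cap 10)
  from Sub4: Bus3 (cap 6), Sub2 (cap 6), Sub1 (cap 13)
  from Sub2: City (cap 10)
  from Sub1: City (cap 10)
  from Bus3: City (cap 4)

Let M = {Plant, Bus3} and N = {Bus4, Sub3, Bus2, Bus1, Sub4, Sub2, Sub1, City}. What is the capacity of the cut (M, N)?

Edges leaving {Plant, Bus3}: Plant→Bus4 (14), Plant→Sub3 (10), Plant→Bus2 (4), Bus3→City (4).
Cut capacity = 14 + 10 + 4 + 4 = 32.

32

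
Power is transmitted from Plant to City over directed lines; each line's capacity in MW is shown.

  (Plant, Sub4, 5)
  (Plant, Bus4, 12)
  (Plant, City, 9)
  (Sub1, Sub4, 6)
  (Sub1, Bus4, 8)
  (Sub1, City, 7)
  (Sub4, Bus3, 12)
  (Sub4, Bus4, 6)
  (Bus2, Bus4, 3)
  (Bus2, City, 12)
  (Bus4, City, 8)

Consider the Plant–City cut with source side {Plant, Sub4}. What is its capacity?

Edges leaving {Plant, Sub4}: Plant→Bus4 (12), Plant→City (9), Sub4→Bus3 (12), Sub4→Bus4 (6).
Cut capacity = 12 + 9 + 12 + 6 = 39.

39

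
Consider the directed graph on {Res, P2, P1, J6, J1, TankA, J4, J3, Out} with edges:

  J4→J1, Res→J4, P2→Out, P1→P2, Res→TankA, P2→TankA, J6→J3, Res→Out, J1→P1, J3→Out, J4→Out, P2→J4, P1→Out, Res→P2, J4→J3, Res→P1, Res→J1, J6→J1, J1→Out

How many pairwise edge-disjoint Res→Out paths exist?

Assign every edge capacity 1; by Menger, the answer equals the max flow.
Path Res→Out (+1); total 1.
Path Res→P2→Out (+1); total 2.
Path Res→P1→Out (+1); total 3.
Path Res→J1→Out (+1); total 4.
Path Res→J4→Out (+1); total 5.
No residual Res→Out path; max flow = 5.
Certifying cut of size 5: {Res→J1, Res→J4, Res→Out, Res→P1, Res→P2}.

5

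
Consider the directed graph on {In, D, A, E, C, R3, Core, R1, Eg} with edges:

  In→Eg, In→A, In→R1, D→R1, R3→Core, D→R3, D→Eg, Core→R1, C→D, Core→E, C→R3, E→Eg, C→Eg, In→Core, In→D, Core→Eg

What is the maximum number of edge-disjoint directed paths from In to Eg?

3

Assign every edge capacity 1; by Menger, the answer equals the max flow.
Path In→Eg (+1); total 1.
Path In→D→Eg (+1); total 2.
Path In→Core→Eg (+1); total 3.
No residual In→Eg path; max flow = 3.
Certifying cut of size 3: {In→Core, In→D, In→Eg}.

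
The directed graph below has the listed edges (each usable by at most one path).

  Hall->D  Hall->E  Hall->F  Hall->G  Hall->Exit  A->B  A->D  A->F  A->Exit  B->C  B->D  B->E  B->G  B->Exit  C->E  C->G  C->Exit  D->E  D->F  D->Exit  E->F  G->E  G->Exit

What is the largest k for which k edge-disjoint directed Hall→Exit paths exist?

Assign every edge capacity 1; by Menger, the answer equals the max flow.
Path Hall→Exit (+1); total 1.
Path Hall→D→Exit (+1); total 2.
Path Hall→G→Exit (+1); total 3.
No residual Hall→Exit path; max flow = 3.
Certifying cut of size 3: {Hall→D, Hall→Exit, Hall→G}.

3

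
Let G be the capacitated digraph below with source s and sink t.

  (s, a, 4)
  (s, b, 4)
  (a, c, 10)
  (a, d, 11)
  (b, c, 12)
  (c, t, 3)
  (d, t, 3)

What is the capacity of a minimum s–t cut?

Augment s→a→c→t: bottleneck 3, flow now 3.
Augment s→a→d→t: bottleneck 1, flow now 4.
Augment s→b→c→a→d→t: bottleneck 2, flow now 6. (uses reverse residual edge)
No augmenting path remains; maximum flow = 6.
By max-flow min-cut, the minimum cut capacity equals the max flow.
In the residual graph, reachable from s: {s, a, b, c, d}.
Min-cut edges: c→t (3), d→t (3); capacity 3 + 3 = 6.

6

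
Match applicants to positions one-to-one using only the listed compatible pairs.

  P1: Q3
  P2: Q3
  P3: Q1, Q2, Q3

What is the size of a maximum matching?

2

Unit-capacity flow: source→left, listed edges, right→sink; max matching = max flow.
Augmenting path P1→Q3 (+1); matched 1.
Augmenting path P3→Q1 (+1); matched 2.
No augmenting path remains; maximum matching = 2.
König certificate: {P3, Q3} is a vertex cover of size 2 (every listed pair touches it), so no matching can be larger.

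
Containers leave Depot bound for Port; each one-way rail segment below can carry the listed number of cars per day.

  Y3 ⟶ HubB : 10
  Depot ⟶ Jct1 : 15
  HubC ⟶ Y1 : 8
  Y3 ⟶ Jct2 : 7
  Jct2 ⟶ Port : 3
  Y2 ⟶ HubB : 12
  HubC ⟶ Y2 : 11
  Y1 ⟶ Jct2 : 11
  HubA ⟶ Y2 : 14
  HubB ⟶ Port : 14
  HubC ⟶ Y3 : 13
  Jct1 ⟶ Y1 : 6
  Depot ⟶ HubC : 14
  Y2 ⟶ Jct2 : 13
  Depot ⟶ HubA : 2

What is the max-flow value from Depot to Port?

17

Augment Depot→HubA→Y2→HubB→Port: bottleneck 2, flow now 2.
Augment Depot→HubC→Y1→Jct2→Port: bottleneck 3, flow now 5.
Augment Depot→HubC→Y3→HubB→Port: bottleneck 10, flow now 15.
Augment Depot→HubC→Y2→HubB→Port: bottleneck 1, flow now 16.
Augment Depot→Jct1→Y1→HubC→Y2→HubB→Port: bottleneck 1, flow now 17. (uses reverse residual edge)
No augmenting path remains; maximum flow = 17.
In the residual graph, reachable from Depot: {Depot, HubA, HubC, Jct1, Y1, Y3, Y2, HubB, Jct2}.
Min-cut edges: HubB→Port (14), Jct2→Port (3); capacity 14 + 3 = 17.
This cut is saturated, so no flow can exceed 17.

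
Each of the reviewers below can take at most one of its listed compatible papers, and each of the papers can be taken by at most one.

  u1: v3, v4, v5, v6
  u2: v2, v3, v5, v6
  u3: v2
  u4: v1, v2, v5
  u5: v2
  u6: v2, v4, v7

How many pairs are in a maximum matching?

Unit-capacity flow: source→left, listed edges, right→sink; max matching = max flow.
Augmenting path u1→v3 (+1); matched 1.
Augmenting path u2→v2 (+1); matched 2.
Augmenting path u4→v1 (+1); matched 3.
Augmenting path u6→v4 (+1); matched 4.
Augmenting path u3→v2→u2→v5 (+1); matched 5.
No augmenting path remains; maximum matching = 5.
König certificate: {u1, u2, u4, u6, v2} is a vertex cover of size 5 (every listed pair touches it), so no matching can be larger.

5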